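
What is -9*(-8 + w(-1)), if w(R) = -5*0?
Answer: 72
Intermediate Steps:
w(R) = 0
-9*(-8 + w(-1)) = -9*(-8 + 0) = -9*(-8) = 72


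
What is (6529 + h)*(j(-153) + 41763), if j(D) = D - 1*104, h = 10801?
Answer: 719298980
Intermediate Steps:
j(D) = -104 + D (j(D) = D - 104 = -104 + D)
(6529 + h)*(j(-153) + 41763) = (6529 + 10801)*((-104 - 153) + 41763) = 17330*(-257 + 41763) = 17330*41506 = 719298980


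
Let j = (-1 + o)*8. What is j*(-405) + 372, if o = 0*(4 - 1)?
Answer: 3612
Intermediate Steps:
o = 0 (o = 0*3 = 0)
j = -8 (j = (-1 + 0)*8 = -1*8 = -8)
j*(-405) + 372 = -8*(-405) + 372 = 3240 + 372 = 3612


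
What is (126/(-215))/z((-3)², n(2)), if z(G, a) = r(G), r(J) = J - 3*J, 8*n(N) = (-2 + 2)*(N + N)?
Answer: 7/215 ≈ 0.032558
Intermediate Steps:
n(N) = 0 (n(N) = ((-2 + 2)*(N + N))/8 = (0*(2*N))/8 = (⅛)*0 = 0)
r(J) = -2*J
z(G, a) = -2*G
(126/(-215))/z((-3)², n(2)) = (126/(-215))/((-2*(-3)²)) = (126*(-1/215))/((-2*9)) = -126/215/(-18) = -126/215*(-1/18) = 7/215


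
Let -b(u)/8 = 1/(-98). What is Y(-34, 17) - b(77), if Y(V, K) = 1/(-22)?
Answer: -137/1078 ≈ -0.12709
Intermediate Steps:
b(u) = 4/49 (b(u) = -8/(-98) = -8*(-1/98) = 4/49)
Y(V, K) = -1/22
Y(-34, 17) - b(77) = -1/22 - 1*4/49 = -1/22 - 4/49 = -137/1078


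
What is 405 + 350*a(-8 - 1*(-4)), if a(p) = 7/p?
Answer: -415/2 ≈ -207.50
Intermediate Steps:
405 + 350*a(-8 - 1*(-4)) = 405 + 350*(7/(-8 - 1*(-4))) = 405 + 350*(7/(-8 + 4)) = 405 + 350*(7/(-4)) = 405 + 350*(7*(-¼)) = 405 + 350*(-7/4) = 405 - 1225/2 = -415/2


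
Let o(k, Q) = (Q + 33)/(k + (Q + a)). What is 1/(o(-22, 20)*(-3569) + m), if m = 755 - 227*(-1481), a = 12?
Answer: 10/3180263 ≈ 3.1444e-6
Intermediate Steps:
o(k, Q) = (33 + Q)/(12 + Q + k) (o(k, Q) = (Q + 33)/(k + (Q + 12)) = (33 + Q)/(k + (12 + Q)) = (33 + Q)/(12 + Q + k))
m = 336942 (m = 755 + 336187 = 336942)
1/(o(-22, 20)*(-3569) + m) = 1/(((33 + 20)/(12 + 20 - 22))*(-3569) + 336942) = 1/((53/10)*(-3569) + 336942) = 1/(-189157/10 + 336942) = 1/(3180263/10) = 10/3180263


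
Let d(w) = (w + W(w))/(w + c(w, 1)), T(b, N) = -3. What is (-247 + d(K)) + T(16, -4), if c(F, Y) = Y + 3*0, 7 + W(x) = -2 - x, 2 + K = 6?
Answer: -1259/5 ≈ -251.80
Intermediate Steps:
K = 4 (K = -2 + 6 = 4)
W(x) = -9 - x (W(x) = -7 + (-2 - x) = -9 - x)
c(F, Y) = Y (c(F, Y) = Y + 0 = Y)
d(w) = -9/(1 + w) (d(w) = (w + (-9 - w))/(w + 1) = -9/(1 + w))
(-247 + d(K)) + T(16, -4) = (-247 - 9/(1 + 4)) - 3 = (-247 - 9/5) - 3 = -1244/5 - 3 = -1259/5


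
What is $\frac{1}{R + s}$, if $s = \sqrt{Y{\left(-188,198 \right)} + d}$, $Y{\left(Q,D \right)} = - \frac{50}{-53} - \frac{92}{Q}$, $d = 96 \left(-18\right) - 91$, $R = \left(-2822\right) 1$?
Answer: $- \frac{3514801}{9921032202} - \frac{i \sqrt{2819537990}}{9921032202} \approx -0.00035428 - 5.3522 \cdot 10^{-6} i$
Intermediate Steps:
$R = -2822$
$d = -1819$ ($d = -1728 - 91 = -1819$)
$Y{\left(Q,D \right)} = \frac{50}{53} - \frac{92}{Q}$ ($Y{\left(Q,D \right)} = \left(-50\right) \left(- \frac{1}{53}\right) - \frac{92}{Q} = \frac{50}{53} - \frac{92}{Q}$)
$s = \frac{2 i \sqrt{2819537990}}{2491}$ ($s = \sqrt{\left(\frac{50}{53} - \frac{92}{-188}\right) - 1819} = \sqrt{\left(\frac{50}{53} - - \frac{23}{47}\right) - 1819} = \sqrt{\left(\frac{50}{53} + \frac{23}{47}\right) - 1819} = \sqrt{\frac{3569}{2491} - 1819} = \sqrt{- \frac{4527560}{2491}} = \frac{2 i \sqrt{2819537990}}{2491} \approx 42.633 i$)
$\frac{1}{R + s} = \frac{1}{-2822 + \frac{2 i \sqrt{2819537990}}{2491}}$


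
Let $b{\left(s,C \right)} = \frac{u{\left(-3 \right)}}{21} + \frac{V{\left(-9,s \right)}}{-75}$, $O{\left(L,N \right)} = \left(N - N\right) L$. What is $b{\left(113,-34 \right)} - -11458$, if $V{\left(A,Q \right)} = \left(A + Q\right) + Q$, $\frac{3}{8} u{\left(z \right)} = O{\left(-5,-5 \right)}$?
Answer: $\frac{859133}{75} \approx 11455.0$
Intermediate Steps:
$O{\left(L,N \right)} = 0$ ($O{\left(L,N \right)} = 0 L = 0$)
$u{\left(z \right)} = 0$ ($u{\left(z \right)} = \frac{8}{3} \cdot 0 = 0$)
$V{\left(A,Q \right)} = A + 2 Q$
$b{\left(s,C \right)} = \frac{3}{25} - \frac{2 s}{75}$ ($b{\left(s,C \right)} = \frac{0}{21} + \frac{-9 + 2 s}{-75} = 0 \cdot \frac{1}{21} + \left(-9 + 2 s\right) \left(- \frac{1}{75}\right) = 0 - \left(- \frac{3}{25} + \frac{2 s}{75}\right) = \frac{3}{25} - \frac{2 s}{75}$)
$b{\left(113,-34 \right)} - -11458 = \left(\frac{3}{25} - \frac{226}{75}\right) - -11458 = \left(\frac{3}{25} - \frac{226}{75}\right) + 11458 = - \frac{217}{75} + 11458 = \frac{859133}{75}$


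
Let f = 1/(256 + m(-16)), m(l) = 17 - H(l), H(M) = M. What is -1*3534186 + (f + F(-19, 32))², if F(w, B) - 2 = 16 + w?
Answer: -295178665962/83521 ≈ -3.5342e+6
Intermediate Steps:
F(w, B) = 18 + w (F(w, B) = 2 + (16 + w) = 18 + w)
m(l) = 17 - l
f = 1/289 (f = 1/(256 + (17 - 1*(-16))) = 1/(256 + (17 + 16)) = 1/(256 + 33) = 1/289 ≈ 0.0034602)
-1*3534186 + (f + F(-19, 32))² = -1*3534186 + (1/289 + (18 - 19))² = -3534186 + (1/289 - 1)² = -3534186 + (-288/289)² = -3534186 + 82944/83521 = -295178665962/83521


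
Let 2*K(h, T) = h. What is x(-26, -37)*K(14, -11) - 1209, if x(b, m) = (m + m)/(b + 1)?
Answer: -29707/25 ≈ -1188.3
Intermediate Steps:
K(h, T) = h/2
x(b, m) = 2*m/(1 + b) (x(b, m) = (2*m)/(1 + b) = 2*m/(1 + b))
x(-26, -37)*K(14, -11) - 1209 = (2*(-37)/(1 - 26))*((½)*14) - 1209 = (2*(-37)/(-25))*7 - 1209 = (2*(-37)*(-1/25))*7 - 1209 = (74/25)*7 - 1209 = 518/25 - 1209 = -29707/25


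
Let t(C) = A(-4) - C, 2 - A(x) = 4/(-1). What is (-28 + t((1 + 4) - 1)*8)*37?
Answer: -444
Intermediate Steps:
A(x) = 6 (A(x) = 2 - 4/(-1) = 2 - 4*(-1) = 2 - 1*(-4) = 2 + 4 = 6)
t(C) = 6 - C
(-28 + t((1 + 4) - 1)*8)*37 = (-28 + (6 - ((1 + 4) - 1))*8)*37 = (-28 + (6 - (5 - 1))*8)*37 = (-28 + (6 - 1*4)*8)*37 = (-28 + (6 - 4)*8)*37 = (-28 + 2*8)*37 = (-28 + 16)*37 = -12*37 = -444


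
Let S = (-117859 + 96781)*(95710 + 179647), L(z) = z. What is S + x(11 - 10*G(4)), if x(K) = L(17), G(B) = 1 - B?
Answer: -5803974829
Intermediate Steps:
x(K) = 17
S = -5803974846 (S = -21078*275357 = -5803974846)
S + x(11 - 10*G(4)) = -5803974846 + 17 = -5803974829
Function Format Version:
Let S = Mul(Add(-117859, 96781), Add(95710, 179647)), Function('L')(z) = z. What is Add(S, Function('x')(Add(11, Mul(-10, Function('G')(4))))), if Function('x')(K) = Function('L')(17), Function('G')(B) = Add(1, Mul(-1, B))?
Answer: -5803974829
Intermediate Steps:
Function('x')(K) = 17
S = -5803974846 (S = Mul(-21078, 275357) = -5803974846)
Add(S, Function('x')(Add(11, Mul(-10, Function('G')(4))))) = Add(-5803974846, 17) = -5803974829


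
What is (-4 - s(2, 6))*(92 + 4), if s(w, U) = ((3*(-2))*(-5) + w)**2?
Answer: -98688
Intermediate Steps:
s(w, U) = (30 + w)**2 (s(w, U) = (-6*(-5) + w)**2 = (30 + w)**2)
(-4 - s(2, 6))*(92 + 4) = (-4 - (30 + 2)**2)*(92 + 4) = (-4 - 1*32**2)*96 = (-4 - 1*1024)*96 = (-4 - 1024)*96 = -1028*96 = -98688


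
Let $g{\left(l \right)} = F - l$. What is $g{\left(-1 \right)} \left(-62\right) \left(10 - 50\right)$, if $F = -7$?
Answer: $-14880$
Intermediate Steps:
$g{\left(l \right)} = -7 - l$
$g{\left(-1 \right)} \left(-62\right) \left(10 - 50\right) = \left(-7 - -1\right) \left(-62\right) \left(10 - 50\right) = \left(-7 + 1\right) \left(-62\right) \left(-40\right) = \left(-6\right) \left(-62\right) \left(-40\right) = 372 \left(-40\right) = -14880$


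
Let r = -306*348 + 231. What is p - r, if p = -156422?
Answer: -50165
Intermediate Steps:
r = -106257 (r = -106488 + 231 = -106257)
p - r = -156422 - 1*(-106257) = -156422 + 106257 = -50165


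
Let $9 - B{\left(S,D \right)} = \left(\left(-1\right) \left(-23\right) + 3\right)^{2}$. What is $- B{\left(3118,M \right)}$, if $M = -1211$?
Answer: $667$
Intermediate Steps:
$B{\left(S,D \right)} = -667$ ($B{\left(S,D \right)} = 9 - \left(\left(-1\right) \left(-23\right) + 3\right)^{2} = 9 - \left(23 + 3\right)^{2} = 9 - 26^{2} = 9 - 676 = -667$)
$- B{\left(3118,M \right)} = \left(-1\right) \left(-667\right) = 667$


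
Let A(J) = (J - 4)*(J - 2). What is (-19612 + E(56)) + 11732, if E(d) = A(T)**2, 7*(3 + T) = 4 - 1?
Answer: -16753096/2401 ≈ -6977.5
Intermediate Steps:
T = -18/7 (T = -3 + (4 - 1)/7 = -3 + (1/7)*3 = -3 + 3/7 = -18/7 ≈ -2.5714)
A(J) = (-4 + J)*(-2 + J)
E(d) = 2166784/2401 (E(d) = (8 + (-18/7)**2 - 6*(-18/7))**2 = (8 + 324/49 + 108/7)**2 = (1472/49)**2 = 2166784/2401)
(-19612 + E(56)) + 11732 = (-19612 + 2166784/2401) + 11732 = -44921628/2401 + 11732 = -16753096/2401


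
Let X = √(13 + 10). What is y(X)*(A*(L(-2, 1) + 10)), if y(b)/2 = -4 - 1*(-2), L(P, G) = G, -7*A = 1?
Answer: 44/7 ≈ 6.2857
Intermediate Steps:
A = -⅐ (A = -⅐*1 = -⅐ ≈ -0.14286)
X = √23 ≈ 4.7958
y(b) = -4 (y(b) = 2*(-4 - 1*(-2)) = 2*(-4 + 2) = 2*(-2) = -4)
y(X)*(A*(L(-2, 1) + 10)) = -(-4)*(1 + 10)/7 = -(-4)*11/7 = -4*(-11/7) = 44/7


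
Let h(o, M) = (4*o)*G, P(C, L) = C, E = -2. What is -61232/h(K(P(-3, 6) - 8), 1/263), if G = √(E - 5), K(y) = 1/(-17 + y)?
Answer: -61232*I*√7 ≈ -1.62e+5*I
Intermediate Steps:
G = I*√7 (G = √(-2 - 5) = √(-7) = I*√7 ≈ 2.6458*I)
h(o, M) = 4*I*o*√7 (h(o, M) = (4*o)*(I*√7) = 4*I*o*√7)
-61232/h(K(P(-3, 6) - 8), 1/263) = -61232*(-I*√7*(-17 + (-3 - 8))/28) = -61232*(-I*√7*(-17 - 11)/28) = -61232*I*√7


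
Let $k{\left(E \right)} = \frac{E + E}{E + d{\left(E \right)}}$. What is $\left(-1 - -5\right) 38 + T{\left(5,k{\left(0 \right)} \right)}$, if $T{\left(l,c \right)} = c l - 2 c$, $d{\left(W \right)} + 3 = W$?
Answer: $152$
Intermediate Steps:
$d{\left(W \right)} = -3 + W$
$k{\left(E \right)} = \frac{2 E}{-3 + 2 E}$ ($k{\left(E \right)} = \frac{E + E}{E + \left(-3 + E\right)} = \frac{2 E}{-3 + 2 E}$)
$T{\left(l,c \right)} = - 2 c + c l$
$\left(-1 - -5\right) 38 + T{\left(5,k{\left(0 \right)} \right)} = \left(-1 - -5\right) 38 + 2 \cdot 0 \frac{1}{-3 + 2 \cdot 0} \left(-2 + 5\right) = \left(-1 + 5\right) 38 + 2 \cdot 0 \frac{1}{-3 + 0} \cdot 3 = 4 \cdot 38 + 2 \cdot 0 \frac{1}{-3} \cdot 3 = 152 + 2 \cdot 0 \left(- \frac{1}{3}\right) 3 = 152 + 0 \cdot 3 = 152 + 0 = 152$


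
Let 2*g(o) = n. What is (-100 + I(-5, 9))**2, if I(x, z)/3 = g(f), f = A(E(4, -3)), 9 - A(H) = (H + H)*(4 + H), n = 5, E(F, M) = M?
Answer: 34225/4 ≈ 8556.3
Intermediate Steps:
A(H) = 9 - 2*H*(4 + H) (A(H) = 9 - (H + H)*(4 + H) = 9 - 2*H*(4 + H))
f = 15 (f = 9 - 8*(-3) - 2*(-3)**2 = 9 + 24 - 2*9 = 9 + 24 - 18 = 15)
g(o) = 5/2 (g(o) = (1/2)*5 = 5/2)
I(x, z) = 15/2 (I(x, z) = 3*(5/2) = 15/2)
(-100 + I(-5, 9))**2 = (-100 + 15/2)**2 = (-185/2)**2 = 34225/4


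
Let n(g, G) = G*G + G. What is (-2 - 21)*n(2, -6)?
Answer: -690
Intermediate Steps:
n(g, G) = G + G² (n(g, G) = G² + G = G + G²)
(-2 - 21)*n(2, -6) = (-2 - 21)*(-6*(1 - 6)) = -(-138)*(-5) = -23*30 = -690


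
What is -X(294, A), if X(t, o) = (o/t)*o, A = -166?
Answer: -13778/147 ≈ -93.728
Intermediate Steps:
X(t, o) = o**2/t
-X(294, A) = -(-166)**2/294 = -27556/294 = -1*13778/147 = -13778/147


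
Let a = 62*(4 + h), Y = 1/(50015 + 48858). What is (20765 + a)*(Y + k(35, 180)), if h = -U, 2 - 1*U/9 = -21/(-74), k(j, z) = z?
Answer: 13206332884768/3658301 ≈ 3.6100e+6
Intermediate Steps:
U = 1143/74 (U = 18 - (-189)/(-74) = 18 - (-189)*(-1)/74 = 18 - 9*21/74 = 18 - 189/74 = 1143/74 ≈ 15.446)
Y = 1/98873 ≈ 1.0114e-5
h = -1143/74 (h = -1*1143/74 = -1143/74 ≈ -15.446)
a = -26257/37 (a = 62*(4 - 1143/74) = 62*(-847/74) = -26257/37 ≈ -709.65)
(20765 + a)*(Y + k(35, 180)) = (20765 - 26257/37)*(1/98873 + 180) = (742048/37)*(17797141/98873) = 13206332884768/3658301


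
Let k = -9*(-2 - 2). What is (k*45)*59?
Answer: 95580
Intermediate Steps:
k = 36 (k = -9*(-4) = 36)
(k*45)*59 = (36*45)*59 = 1620*59 = 95580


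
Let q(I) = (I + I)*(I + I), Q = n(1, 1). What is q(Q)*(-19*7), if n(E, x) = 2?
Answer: -2128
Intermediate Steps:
Q = 2
q(I) = 4*I² (q(I) = (2*I)*(2*I) = 4*I²)
q(Q)*(-19*7) = (4*2²)*(-19*7) = (4*4)*(-1*133) = 16*(-133) = -2128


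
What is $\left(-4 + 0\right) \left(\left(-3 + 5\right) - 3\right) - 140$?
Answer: $-136$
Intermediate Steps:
$\left(-4 + 0\right) \left(\left(-3 + 5\right) - 3\right) - 140 = - 4 \left(2 - 3\right) - 140 = \left(-4\right) \left(-1\right) - 140 = 4 - 140 = -136$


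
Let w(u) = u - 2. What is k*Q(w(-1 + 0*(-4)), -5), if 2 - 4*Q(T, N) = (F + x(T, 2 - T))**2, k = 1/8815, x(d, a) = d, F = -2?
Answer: -23/35260 ≈ -0.00065230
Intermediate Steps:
k = 1/8815 ≈ 0.00011344
w(u) = -2 + u
Q(T, N) = 1/2 - (-2 + T)**2/4
k*Q(w(-1 + 0*(-4)), -5) = (1/2 - (-2 + (-2 + (-1 + 0*(-4))))**2/4)/8815 = (1/2 - (-2 + (-2 + (-1 + 0)))**2/4)/8815 = (1/2 - (-2 + (-2 - 1))**2/4)/8815 = (1/2 - (-2 - 3)**2/4)/8815 = (1/2 - 1/4*(-5)**2)/8815 = (1/2 - 1/4*25)/8815 = (1/2 - 25/4)/8815 = (1/8815)*(-23/4) = -23/35260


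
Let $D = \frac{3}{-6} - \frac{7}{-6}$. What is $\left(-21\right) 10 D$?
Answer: $-140$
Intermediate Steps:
$D = \frac{2}{3}$ ($D = 3 \left(- \frac{1}{6}\right) - - \frac{7}{6} = - \frac{1}{2} + \frac{7}{6} = \frac{2}{3} \approx 0.66667$)
$\left(-21\right) 10 D = \left(-21\right) 10 \cdot \frac{2}{3} = \left(-210\right) \frac{2}{3} = -140$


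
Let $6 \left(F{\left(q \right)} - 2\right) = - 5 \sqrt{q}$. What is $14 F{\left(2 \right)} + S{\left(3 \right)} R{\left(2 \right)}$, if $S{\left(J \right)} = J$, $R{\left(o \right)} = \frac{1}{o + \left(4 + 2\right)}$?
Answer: $\frac{227}{8} - \frac{35 \sqrt{2}}{3} \approx 11.876$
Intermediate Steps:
$R{\left(o \right)} = \frac{1}{6 + o}$ ($R{\left(o \right)} = \frac{1}{o + 6} = \frac{1}{6 + o}$)
$F{\left(q \right)} = 2 - \frac{5 \sqrt{q}}{6}$ ($F{\left(q \right)} = 2 + \frac{\left(-5\right) \sqrt{q}}{6} = 2 - \frac{5 \sqrt{q}}{6}$)
$14 F{\left(2 \right)} + S{\left(3 \right)} R{\left(2 \right)} = 14 \left(2 - \frac{5 \sqrt{2}}{6}\right) + \frac{3}{6 + 2} = \left(28 - \frac{35 \sqrt{2}}{3}\right) + \frac{3}{8} = \frac{227}{8} - \frac{35 \sqrt{2}}{3}$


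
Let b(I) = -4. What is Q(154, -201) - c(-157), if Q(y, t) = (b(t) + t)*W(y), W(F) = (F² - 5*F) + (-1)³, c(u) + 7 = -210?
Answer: -4703508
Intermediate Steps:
c(u) = -217 (c(u) = -7 - 210 = -217)
W(F) = -1 + F² - 5*F (W(F) = (F² - 5*F) - 1 = -1 + F² - 5*F)
Q(y, t) = (-4 + t)*(-1 + y² - 5*y)
Q(154, -201) - c(-157) = -(-4 - 201)*(1 - 1*154² + 5*154) - 1*(-217) = -1*(-205)*(1 - 1*23716 + 770) + 217 = -1*(-205)*(1 - 23716 + 770) + 217 = -1*(-205)*(-22945) + 217 = -4703725 + 217 = -4703508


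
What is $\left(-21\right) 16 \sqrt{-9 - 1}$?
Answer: $- 336 i \sqrt{10} \approx - 1062.5 i$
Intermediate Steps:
$\left(-21\right) 16 \sqrt{-9 - 1} = - 336 \sqrt{-10} = - 336 i \sqrt{10}$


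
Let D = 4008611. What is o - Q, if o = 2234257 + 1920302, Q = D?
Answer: 145948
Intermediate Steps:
Q = 4008611
o = 4154559
o - Q = 4154559 - 1*4008611 = 4154559 - 4008611 = 145948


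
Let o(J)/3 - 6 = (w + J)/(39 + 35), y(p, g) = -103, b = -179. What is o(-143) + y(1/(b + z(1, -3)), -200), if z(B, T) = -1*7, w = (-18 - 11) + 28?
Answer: -3361/37 ≈ -90.838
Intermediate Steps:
w = -1 (w = -29 + 28 = -1)
z(B, T) = -7
o(J) = 1329/74 + 3*J/74 (o(J) = 18 + 3*((-1 + J)/(39 + 35)) = 18 + 3*((-1 + J)/74) = 18 + 3*((-1 + J)*(1/74)) = 18 + 3*(-1/74 + J/74) = 18 + (-3/74 + 3*J/74) = 1329/74 + 3*J/74)
o(-143) + y(1/(b + z(1, -3)), -200) = (1329/74 + (3/74)*(-143)) - 103 = (1329/74 - 429/74) - 103 = 450/37 - 103 = -3361/37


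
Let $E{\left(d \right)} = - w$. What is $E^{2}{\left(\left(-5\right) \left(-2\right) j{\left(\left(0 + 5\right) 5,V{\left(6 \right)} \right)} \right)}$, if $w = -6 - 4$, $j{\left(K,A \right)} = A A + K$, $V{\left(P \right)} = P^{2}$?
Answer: $100$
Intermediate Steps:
$j{\left(K,A \right)} = K + A^{2}$ ($j{\left(K,A \right)} = A^{2} + K = K + A^{2}$)
$w = -10$ ($w = -6 - 4 = -10$)
$E{\left(d \right)} = 10$ ($E{\left(d \right)} = \left(-1\right) \left(-10\right) = 10$)
$E^{2}{\left(\left(-5\right) \left(-2\right) j{\left(\left(0 + 5\right) 5,V{\left(6 \right)} \right)} \right)} = 10^{2} = 100$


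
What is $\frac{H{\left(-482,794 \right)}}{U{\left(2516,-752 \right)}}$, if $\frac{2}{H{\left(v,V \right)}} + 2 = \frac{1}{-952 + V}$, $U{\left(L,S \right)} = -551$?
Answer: $\frac{316}{174667} \approx 0.0018092$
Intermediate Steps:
$H{\left(v,V \right)} = \frac{2}{-2 + \frac{1}{-952 + V}}$
$\frac{H{\left(-482,794 \right)}}{U{\left(2516,-752 \right)}} = \frac{2 \frac{1}{-1905 + 2 \cdot 794} \left(952 - 794\right)}{-551} = \frac{2 \left(952 - 794\right)}{-1905 + 1588} \left(- \frac{1}{551}\right) = 2 \frac{1}{-317} \cdot 158 \left(- \frac{1}{551}\right) = 2 \left(- \frac{1}{317}\right) 158 \left(- \frac{1}{551}\right) = \left(- \frac{316}{317}\right) \left(- \frac{1}{551}\right) = \frac{316}{174667}$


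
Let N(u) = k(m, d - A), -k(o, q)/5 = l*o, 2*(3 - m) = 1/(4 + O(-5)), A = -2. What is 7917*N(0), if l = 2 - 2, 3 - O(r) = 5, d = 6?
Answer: 0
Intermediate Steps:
O(r) = -2 (O(r) = 3 - 1*5 = 3 - 5 = -2)
l = 0
m = 11/4 (m = 3 - 1/(2*(4 - 2)) = 3 - ½/2 = 3 - ½*½ = 3 - ¼ = 11/4 ≈ 2.7500)
k(o, q) = 0 (k(o, q) = -0*o = -5*0 = 0)
N(u) = 0
7917*N(0) = 7917*0 = 0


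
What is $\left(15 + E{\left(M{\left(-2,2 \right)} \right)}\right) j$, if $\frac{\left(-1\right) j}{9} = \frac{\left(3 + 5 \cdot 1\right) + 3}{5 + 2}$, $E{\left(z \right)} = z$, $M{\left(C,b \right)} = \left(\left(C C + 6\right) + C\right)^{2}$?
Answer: $- \frac{7821}{7} \approx -1117.3$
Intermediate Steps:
$M{\left(C,b \right)} = \left(6 + C + C^{2}\right)^{2}$ ($M{\left(C,b \right)} = \left(\left(C^{2} + 6\right) + C\right)^{2} = \left(\left(6 + C^{2}\right) + C\right)^{2} = \left(6 + C + C^{2}\right)^{2}$)
$j = - \frac{99}{7}$ ($j = - 9 \frac{\left(3 + 5 \cdot 1\right) + 3}{5 + 2} = - 9 \frac{\left(3 + 5\right) + 3}{7} = - 9 \left(8 + 3\right) \frac{1}{7} = - 9 \cdot 11 \cdot \frac{1}{7} = \left(-9\right) \frac{11}{7} = - \frac{99}{7} \approx -14.143$)
$\left(15 + E{\left(M{\left(-2,2 \right)} \right)}\right) j = \left(15 + \left(6 - 2 + \left(-2\right)^{2}\right)^{2}\right) \left(- \frac{99}{7}\right) = \left(15 + \left(6 - 2 + 4\right)^{2}\right) \left(- \frac{99}{7}\right) = \left(15 + 8^{2}\right) \left(- \frac{99}{7}\right) = \left(15 + 64\right) \left(- \frac{99}{7}\right) = 79 \left(- \frac{99}{7}\right) = - \frac{7821}{7}$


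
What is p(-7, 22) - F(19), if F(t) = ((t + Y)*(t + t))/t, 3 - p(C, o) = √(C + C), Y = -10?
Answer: -15 - I*√14 ≈ -15.0 - 3.7417*I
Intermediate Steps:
p(C, o) = 3 - √2*√C (p(C, o) = 3 - √(C + C) = 3 - √(2*C) = 3 - √2*√C)
F(t) = -20 + 2*t (F(t) = ((t - 10)*(t + t))/t = ((-10 + t)*(2*t))/t = (2*t*(-10 + t))/t = -20 + 2*t)
p(-7, 22) - F(19) = (3 - √2*√(-7)) - (-20 + 2*19) = (3 - √2*I*√7) - (-20 + 38) = (3 - I*√14) - 1*18 = (3 - I*√14) - 18 = -15 - I*√14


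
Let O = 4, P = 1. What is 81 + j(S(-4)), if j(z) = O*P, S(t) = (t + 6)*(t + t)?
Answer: 85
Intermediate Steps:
S(t) = 2*t*(6 + t) (S(t) = (6 + t)*(2*t) = 2*t*(6 + t))
j(z) = 4 (j(z) = 4*1 = 4)
81 + j(S(-4)) = 81 + 4 = 85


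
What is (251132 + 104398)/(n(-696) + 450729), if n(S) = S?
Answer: 118510/150011 ≈ 0.79001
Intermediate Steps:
(251132 + 104398)/(n(-696) + 450729) = (251132 + 104398)/(-696 + 450729) = 355530/450033 = 355530*(1/450033) = 118510/150011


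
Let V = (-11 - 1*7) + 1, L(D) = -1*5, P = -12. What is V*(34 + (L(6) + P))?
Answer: -289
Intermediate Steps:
L(D) = -5
V = -17 (V = (-11 - 7) + 1 = -18 + 1 = -17)
V*(34 + (L(6) + P)) = -17*(34 + (-5 - 12)) = -17*(34 - 17) = -17*17 = -289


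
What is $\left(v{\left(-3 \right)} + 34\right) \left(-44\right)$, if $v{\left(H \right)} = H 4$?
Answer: $-968$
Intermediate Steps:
$v{\left(H \right)} = 4 H$
$\left(v{\left(-3 \right)} + 34\right) \left(-44\right) = \left(4 \left(-3\right) + 34\right) \left(-44\right) = \left(-12 + 34\right) \left(-44\right) = 22 \left(-44\right) = -968$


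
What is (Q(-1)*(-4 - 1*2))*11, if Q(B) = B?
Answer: 66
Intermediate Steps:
(Q(-1)*(-4 - 1*2))*11 = -(-4 - 1*2)*11 = -(-4 - 2)*11 = -1*(-6)*11 = 6*11 = 66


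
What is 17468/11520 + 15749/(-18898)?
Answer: 18585223/27213120 ≈ 0.68295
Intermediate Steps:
17468/11520 + 15749/(-18898) = 17468*(1/11520) + 15749*(-1/18898) = 4367/2880 - 15749/18898 = 18585223/27213120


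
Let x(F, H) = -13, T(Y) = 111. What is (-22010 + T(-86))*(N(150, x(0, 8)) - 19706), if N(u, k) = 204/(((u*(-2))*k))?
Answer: 140250678267/325 ≈ 4.3154e+8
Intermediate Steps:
N(u, k) = -102/(k*u) (N(u, k) = 204/(((-2*u)*k)) = 204/((-2*k*u)) = 204*(-1/(2*k*u)) = -102/(k*u))
(-22010 + T(-86))*(N(150, x(0, 8)) - 19706) = (-22010 + 111)*(-102/(-13*150) - 19706) = -21899*(-102*(-1/13)*1/150 - 19706) = -21899*(17/325 - 19706) = -21899*(-6404433/325) = 140250678267/325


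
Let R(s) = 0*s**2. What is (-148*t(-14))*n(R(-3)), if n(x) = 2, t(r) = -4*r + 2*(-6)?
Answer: -13024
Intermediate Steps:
R(s) = 0
t(r) = -12 - 4*r (t(r) = -4*r - 12 = -12 - 4*r)
(-148*t(-14))*n(R(-3)) = -148*(-12 - 4*(-14))*2 = -148*(-12 + 56)*2 = -148*44*2 = -6512*2 = -13024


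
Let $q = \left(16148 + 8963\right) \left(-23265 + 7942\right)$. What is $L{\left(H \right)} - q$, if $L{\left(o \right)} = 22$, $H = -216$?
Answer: $384775875$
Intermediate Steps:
$q = -384775853$ ($q = 25111 \left(-15323\right) = -384775853$)
$L{\left(H \right)} - q = 22 - -384775853 = 22 + 384775853 = 384775875$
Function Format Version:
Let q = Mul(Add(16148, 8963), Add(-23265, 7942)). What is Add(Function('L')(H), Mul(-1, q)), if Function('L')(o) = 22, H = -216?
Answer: 384775875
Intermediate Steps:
q = -384775853 (q = Mul(25111, -15323) = -384775853)
Add(Function('L')(H), Mul(-1, q)) = Add(22, Mul(-1, -384775853)) = Add(22, 384775853) = 384775875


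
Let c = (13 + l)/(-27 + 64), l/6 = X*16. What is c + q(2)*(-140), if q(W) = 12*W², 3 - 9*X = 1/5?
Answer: -3728957/555 ≈ -6718.8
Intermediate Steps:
X = 14/45 (X = ⅓ - ⅑/5 = ⅓ - ⅑*⅕ = ⅓ - 1/45 = 14/45 ≈ 0.31111)
l = 448/15 (l = 6*((14/45)*16) = 6*(224/45) = 448/15 ≈ 29.867)
c = 643/555 (c = (13 + 448/15)/(-27 + 64) = (643/15)/37 = (643/15)*(1/37) = 643/555 ≈ 1.1586)
c + q(2)*(-140) = 643/555 + (12*2²)*(-140) = 643/555 + (12*4)*(-140) = 643/555 + 48*(-140) = 643/555 - 6720 = -3728957/555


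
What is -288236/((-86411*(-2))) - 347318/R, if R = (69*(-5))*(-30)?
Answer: -52681801/1495575 ≈ -35.225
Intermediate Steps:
R = 10350 (R = -345*(-30) = 10350)
-288236/((-86411*(-2))) - 347318/R = -288236/((-86411*(-2))) - 347318/10350 = -288236/172822 - 347318*1/10350 = -288236*1/172822 - 173659/5175 = -482/289 - 173659/5175 = -52681801/1495575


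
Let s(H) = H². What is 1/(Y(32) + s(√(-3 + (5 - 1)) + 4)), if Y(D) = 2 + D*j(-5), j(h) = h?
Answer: -1/133 ≈ -0.0075188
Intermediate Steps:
Y(D) = 2 - 5*D (Y(D) = 2 + D*(-5) = 2 - 5*D)
1/(Y(32) + s(√(-3 + (5 - 1)) + 4)) = 1/((2 - 5*32) + (√(-3 + (5 - 1)) + 4)²) = 1/((2 - 160) + (√(-3 + 4) + 4)²) = 1/(-158 + (√1 + 4)²) = 1/(-158 + (1 + 4)²) = 1/(-158 + 5²) = 1/(-158 + 25) = 1/(-133) = -1/133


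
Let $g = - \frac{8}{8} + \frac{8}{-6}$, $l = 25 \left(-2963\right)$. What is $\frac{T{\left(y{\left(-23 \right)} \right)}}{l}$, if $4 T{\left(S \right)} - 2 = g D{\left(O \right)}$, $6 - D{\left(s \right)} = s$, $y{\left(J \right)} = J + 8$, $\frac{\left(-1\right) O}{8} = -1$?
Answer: $- \frac{1}{44445} \approx -2.25 \cdot 10^{-5}$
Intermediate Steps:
$O = 8$ ($O = \left(-8\right) \left(-1\right) = 8$)
$l = -74075$
$g = - \frac{7}{3}$ ($g = \left(-8\right) \frac{1}{8} + 8 \left(- \frac{1}{6}\right) = -1 - \frac{4}{3} = - \frac{7}{3} \approx -2.3333$)
$y{\left(J \right)} = 8 + J$
$D{\left(s \right)} = 6 - s$
$T{\left(S \right)} = \frac{5}{3}$ ($T{\left(S \right)} = \frac{1}{2} + \frac{\left(- \frac{7}{3}\right) \left(6 - 8\right)}{4} = \frac{1}{2} + \frac{\left(- \frac{7}{3}\right) \left(-2\right)}{4} = \frac{1}{2} + \frac{1}{4} \cdot \frac{14}{3} = \frac{1}{2} + \frac{7}{6} = \frac{5}{3}$)
$\frac{T{\left(y{\left(-23 \right)} \right)}}{l} = \frac{5}{3 \left(-74075\right)} = \frac{5}{3} \left(- \frac{1}{74075}\right) = - \frac{1}{44445}$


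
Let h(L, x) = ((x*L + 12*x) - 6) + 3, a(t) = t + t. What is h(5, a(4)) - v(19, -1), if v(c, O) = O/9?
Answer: 1198/9 ≈ 133.11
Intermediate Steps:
v(c, O) = O/9 (v(c, O) = O*(⅑) = O/9)
a(t) = 2*t
h(L, x) = -3 + 12*x + L*x (h(L, x) = ((L*x + 12*x) - 6) + 3 = ((12*x + L*x) - 6) + 3 = (-6 + 12*x + L*x) + 3 = -3 + 12*x + L*x)
h(5, a(4)) - v(19, -1) = (-3 + 12*(2*4) + 5*(2*4)) - (-1)/9 = (-3 + 12*8 + 5*8) - 1*(-⅑) = (-3 + 96 + 40) + ⅑ = 133 + ⅑ = 1198/9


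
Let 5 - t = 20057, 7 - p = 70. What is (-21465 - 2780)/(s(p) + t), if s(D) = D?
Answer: 4849/4023 ≈ 1.2053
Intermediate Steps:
p = -63 (p = 7 - 1*70 = 7 - 70 = -63)
t = -20052 (t = 5 - 1*20057 = 5 - 20057 = -20052)
(-21465 - 2780)/(s(p) + t) = (-21465 - 2780)/(-63 - 20052) = -24245/(-20115) = -24245*(-1/20115) = 4849/4023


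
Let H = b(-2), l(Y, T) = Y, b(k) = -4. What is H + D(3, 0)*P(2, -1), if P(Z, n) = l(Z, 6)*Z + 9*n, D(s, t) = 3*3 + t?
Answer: -49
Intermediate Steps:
H = -4
D(s, t) = 9 + t
P(Z, n) = Z² + 9*n (P(Z, n) = Z*Z + 9*n = Z² + 9*n)
H + D(3, 0)*P(2, -1) = -4 + (9 + 0)*(2² + 9*(-1)) = -4 + 9*(4 - 9) = -4 + 9*(-5) = -4 - 45 = -49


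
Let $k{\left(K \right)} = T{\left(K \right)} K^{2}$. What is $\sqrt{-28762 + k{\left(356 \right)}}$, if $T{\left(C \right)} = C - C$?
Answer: $i \sqrt{28762} \approx 169.59 i$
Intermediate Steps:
$T{\left(C \right)} = 0$
$k{\left(K \right)} = 0$ ($k{\left(K \right)} = 0 K^{2} = 0$)
$\sqrt{-28762 + k{\left(356 \right)}} = \sqrt{-28762 + 0} = \sqrt{-28762} = i \sqrt{28762}$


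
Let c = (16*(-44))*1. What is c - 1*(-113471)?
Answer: 112767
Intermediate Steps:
c = -704 (c = -704*1 = -704)
c - 1*(-113471) = -704 - 1*(-113471) = -704 + 113471 = 112767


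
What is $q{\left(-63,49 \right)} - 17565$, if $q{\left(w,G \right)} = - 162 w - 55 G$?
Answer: $-10054$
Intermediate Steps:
$q{\left(-63,49 \right)} - 17565 = \left(\left(-162\right) \left(-63\right) - 2695\right) - 17565 = \left(10206 - 2695\right) - 17565 = 7511 - 17565 = -10054$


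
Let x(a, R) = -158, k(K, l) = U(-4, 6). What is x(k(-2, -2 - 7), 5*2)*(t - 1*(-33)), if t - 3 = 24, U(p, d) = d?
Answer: -9480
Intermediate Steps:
k(K, l) = 6
t = 27 (t = 3 + 24 = 27)
x(k(-2, -2 - 7), 5*2)*(t - 1*(-33)) = -158*(27 - 1*(-33)) = -158*(27 + 33) = -158*60 = -9480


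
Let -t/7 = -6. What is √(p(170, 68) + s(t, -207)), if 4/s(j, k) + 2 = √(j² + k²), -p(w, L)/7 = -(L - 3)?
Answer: √(-906 + 1365*√4957)/√(-2 + 3*√4957) ≈ 21.331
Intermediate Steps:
t = 42 (t = -7*(-6) = 42)
p(w, L) = -21 + 7*L (p(w, L) = -(-7)*(L - 3) = -(-7)*(-3 + L) = -7*(3 - L) = -21 + 7*L)
s(j, k) = 4/(-2 + √(j² + k²))
√(p(170, 68) + s(t, -207)) = √((-21 + 7*68) + 4/(-2 + √(42² + (-207)²))) = √((-21 + 476) + 4/(-2 + √(1764 + 42849))) = √(455 + 4/(-2 + √44613)) = √(455 + 4/(-2 + 3*√4957))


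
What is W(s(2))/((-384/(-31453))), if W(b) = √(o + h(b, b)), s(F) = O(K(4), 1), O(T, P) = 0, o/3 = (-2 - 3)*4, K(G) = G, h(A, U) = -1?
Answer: 31453*I*√61/384 ≈ 639.73*I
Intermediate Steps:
o = -60 (o = 3*((-2 - 3)*4) = 3*(-5*4) = 3*(-20) = -60)
s(F) = 0
W(b) = I*√61 (W(b) = √(-60 - 1) = √(-61) = I*√61)
W(s(2))/((-384/(-31453))) = (I*√61)/((-384/(-31453))) = (I*√61)/((-384*(-1/31453))) = (I*√61)/(384/31453) = (I*√61)*(31453/384) = 31453*I*√61/384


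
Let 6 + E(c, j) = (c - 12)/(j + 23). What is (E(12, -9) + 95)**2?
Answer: 7921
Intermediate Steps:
E(c, j) = -6 + (-12 + c)/(23 + j) (E(c, j) = -6 + (c - 12)/(j + 23) = -6 + (-12 + c)/(23 + j))
(E(12, -9) + 95)**2 = ((-150 + 12 - 6*(-9))/(23 - 9) + 95)**2 = ((-150 + 12 + 54)/14 + 95)**2 = ((1/14)*(-84) + 95)**2 = (-6 + 95)**2 = 89**2 = 7921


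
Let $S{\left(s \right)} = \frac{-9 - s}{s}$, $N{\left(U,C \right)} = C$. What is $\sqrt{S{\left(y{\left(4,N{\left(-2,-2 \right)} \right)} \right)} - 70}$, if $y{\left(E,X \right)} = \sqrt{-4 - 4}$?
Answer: $\frac{\sqrt{-284 + 9 i \sqrt{2}}}{2} \approx 0.18877 + 8.4283 i$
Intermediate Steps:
$y{\left(E,X \right)} = 2 i \sqrt{2}$ ($y{\left(E,X \right)} = \sqrt{-8} = 2 i \sqrt{2}$)
$S{\left(s \right)} = \frac{-9 - s}{s}$
$\sqrt{S{\left(y{\left(4,N{\left(-2,-2 \right)} \right)} \right)} - 70} = \sqrt{\frac{-9 - 2 i \sqrt{2}}{2 i \sqrt{2}} - 70} = \sqrt{- \frac{i \sqrt{2}}{4} \left(-9 - 2 i \sqrt{2}\right) - 70} = \sqrt{- \frac{i \sqrt{2} \left(-9 - 2 i \sqrt{2}\right)}{4} - 70} = \sqrt{-70 - \frac{i \sqrt{2} \left(-9 - 2 i \sqrt{2}\right)}{4}}$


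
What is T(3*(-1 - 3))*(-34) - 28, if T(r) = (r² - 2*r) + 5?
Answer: -5910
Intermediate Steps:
T(r) = 5 + r² - 2*r
T(3*(-1 - 3))*(-34) - 28 = (5 + (3*(-1 - 3))² - 6*(-1 - 3))*(-34) - 28 = (5 + (3*(-4))² - 6*(-4))*(-34) - 28 = (5 + (-12)² - 2*(-12))*(-34) - 28 = (5 + 144 + 24)*(-34) - 28 = 173*(-34) - 28 = -5882 - 28 = -5910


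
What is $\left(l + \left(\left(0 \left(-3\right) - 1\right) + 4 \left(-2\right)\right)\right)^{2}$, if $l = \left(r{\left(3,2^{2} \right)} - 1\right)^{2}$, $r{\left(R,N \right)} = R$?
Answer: $25$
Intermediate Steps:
$l = 4$ ($l = \left(3 - 1\right)^{2} = 2^{2} = 4$)
$\left(l + \left(\left(0 \left(-3\right) - 1\right) + 4 \left(-2\right)\right)\right)^{2} = \left(4 + \left(\left(0 \left(-3\right) - 1\right) + 4 \left(-2\right)\right)\right)^{2} = \left(4 + \left(\left(0 - 1\right) - 8\right)\right)^{2} = \left(4 - 9\right)^{2} = \left(-5\right)^{2} = 25$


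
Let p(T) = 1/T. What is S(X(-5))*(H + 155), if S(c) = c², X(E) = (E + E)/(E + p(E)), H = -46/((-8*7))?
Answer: 2726875/4732 ≈ 576.26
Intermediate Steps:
H = 23/28 (H = -46/(-56) = -46*(-1/56) = 23/28 ≈ 0.82143)
X(E) = 2*E/(E + 1/E) (X(E) = (E + E)/(E + 1/E) = (2*E)/(E + 1/E) = 2*E/(E + 1/E))
S(X(-5))*(H + 155) = (2*(-5)²/(1 + (-5)²))²*(23/28 + 155) = (2*25/(1 + 25))²*(4363/28) = (2*25/26)²*(4363/28) = (2*25*(1/26))²*(4363/28) = (25/13)²*(4363/28) = (625/169)*(4363/28) = 2726875/4732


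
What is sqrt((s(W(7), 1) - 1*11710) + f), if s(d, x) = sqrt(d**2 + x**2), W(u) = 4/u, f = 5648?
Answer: sqrt(-297038 + 7*sqrt(65))/7 ≈ 77.851*I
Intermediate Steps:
sqrt((s(W(7), 1) - 1*11710) + f) = sqrt((sqrt((4/7)**2 + 1**2) - 1*11710) + 5648) = sqrt((sqrt((4*(1/7))**2 + 1) - 11710) + 5648) = sqrt((sqrt((4/7)**2 + 1) - 11710) + 5648) = sqrt((sqrt(16/49 + 1) - 11710) + 5648) = sqrt((sqrt(65/49) - 11710) + 5648) = sqrt((sqrt(65)/7 - 11710) + 5648) = sqrt((-11710 + sqrt(65)/7) + 5648) = sqrt(-6062 + sqrt(65)/7)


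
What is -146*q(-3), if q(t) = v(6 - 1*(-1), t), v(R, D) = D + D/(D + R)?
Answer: 1095/2 ≈ 547.50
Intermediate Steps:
q(t) = t*(8 + t)/(7 + t) (q(t) = t*(1 + t + (6 - 1*(-1)))/(t + (6 - 1*(-1))) = t*(1 + t + (6 + 1))/(t + (6 + 1)) = t*(1 + t + 7)/(t + 7) = t*(8 + t)/(7 + t))
-146*q(-3) = -(-438)*(8 - 3)/(7 - 3) = -(-438)*5/4 = -146*(-15/4) = 1095/2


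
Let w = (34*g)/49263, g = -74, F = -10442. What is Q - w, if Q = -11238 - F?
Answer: -39210832/49263 ≈ -795.95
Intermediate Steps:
Q = -796 (Q = -11238 - 1*(-10442) = -11238 + 10442 = -796)
w = -2516/49263 (w = (34*(-74))/49263 = -2516*1/49263 = -2516/49263 ≈ -0.051073)
Q - w = -796 - 1*(-2516/49263) = -796 + 2516/49263 = -39210832/49263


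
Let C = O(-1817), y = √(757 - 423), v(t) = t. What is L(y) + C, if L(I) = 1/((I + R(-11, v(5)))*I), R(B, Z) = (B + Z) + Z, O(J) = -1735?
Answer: -577754/333 + √334/111222 ≈ -1735.0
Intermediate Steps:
y = √334 ≈ 18.276
C = -1735
R(B, Z) = B + 2*Z
L(I) = 1/(I*(-1 + I)) (L(I) = 1/((I + (-11 + 2*5))*I) = 1/((I + (-11 + 10))*I) = 1/((I - 1)*I) = 1/((-1 + I)*I) = 1/(I*(-1 + I)))
L(y) + C = 1/((√334)*(-1 + √334)) - 1735 = (√334/334)/(-1 + √334) - 1735 = √334/(334*(-1 + √334)) - 1735 = -1735 + √334/(334*(-1 + √334))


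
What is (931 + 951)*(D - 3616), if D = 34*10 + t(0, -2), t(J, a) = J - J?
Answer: -6165432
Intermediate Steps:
t(J, a) = 0
D = 340 (D = 34*10 + 0 = 340 + 0 = 340)
(931 + 951)*(D - 3616) = (931 + 951)*(340 - 3616) = 1882*(-3276) = -6165432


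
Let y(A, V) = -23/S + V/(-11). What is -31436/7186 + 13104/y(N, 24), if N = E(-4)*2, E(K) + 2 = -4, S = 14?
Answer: -7259989390/2116277 ≈ -3430.5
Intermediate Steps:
E(K) = -6 (E(K) = -2 - 4 = -6)
N = -12 (N = -6*2 = -12)
y(A, V) = -23/14 - V/11 (y(A, V) = -23/14 + V/(-11) = -23*1/14 + V*(-1/11) = -23/14 - V/11)
-31436/7186 + 13104/y(N, 24) = -31436/7186 + 13104/(-23/14 - 1/11*24) = -31436*1/7186 + 13104/(-23/14 - 24/11) = -15718/3593 + 13104/(-589/154) = -15718/3593 + 13104*(-154/589) = -15718/3593 - 2018016/589 = -7259989390/2116277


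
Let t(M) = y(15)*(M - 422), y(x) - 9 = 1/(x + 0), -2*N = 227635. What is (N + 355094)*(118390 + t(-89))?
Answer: 137234373627/5 ≈ 2.7447e+10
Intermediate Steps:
N = -227635/2 (N = -½*227635 = -227635/2 ≈ -1.1382e+5)
y(x) = 9 + 1/x (y(x) = 9 + 1/(x + 0) = 9 + 1/x)
t(M) = -57392/15 + 136*M/15 (t(M) = (9 + 1/15)*(M - 422) = (9 + 1/15)*(-422 + M) = 136*(-422 + M)/15 = -57392/15 + 136*M/15)
(N + 355094)*(118390 + t(-89)) = (-227635/2 + 355094)*(118390 + (-57392/15 + (136/15)*(-89))) = 482553*(118390 + (-57392/15 - 12104/15))/2 = 482553*(118390 - 69496/15)/2 = (482553/2)*(1706354/15) = 137234373627/5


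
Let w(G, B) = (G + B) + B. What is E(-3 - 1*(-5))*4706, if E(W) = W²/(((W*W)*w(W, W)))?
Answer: 2353/3 ≈ 784.33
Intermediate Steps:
w(G, B) = G + 2*B (w(G, B) = (B + G) + B = G + 2*B)
E(W) = 1/(3*W) (E(W) = W²/(((W*W)*(W + 2*W))) = W²/((W²*(3*W))) = W²/((3*W³)) = W²*(1/(3*W³)) = 1/(3*W))
E(-3 - 1*(-5))*4706 = (1/(3*(-3 - 1*(-5))))*4706 = (1/(3*(-3 + 5)))*4706 = ((⅓)/2)*4706 = ((⅓)*(½))*4706 = (⅙)*4706 = 2353/3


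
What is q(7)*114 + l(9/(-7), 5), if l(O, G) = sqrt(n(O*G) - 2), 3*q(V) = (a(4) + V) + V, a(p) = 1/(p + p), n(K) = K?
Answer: 2147/4 + I*sqrt(413)/7 ≈ 536.75 + 2.9032*I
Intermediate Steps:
a(p) = 1/(2*p)
q(V) = 1/24 + 2*V/3 (q(V) = (((1/2)/4 + V) + V)/3 = (((1/2)*(1/4) + V) + V)/3 = ((1/8 + V) + V)/3 = (1/8 + 2*V)/3 = 1/24 + 2*V/3)
l(O, G) = sqrt(-2 + G*O) (l(O, G) = sqrt(O*G - 2) = sqrt(G*O - 2) = sqrt(-2 + G*O))
q(7)*114 + l(9/(-7), 5) = (1/24 + (2/3)*7)*114 + sqrt(-2 + 5*(9/(-7))) = (1/24 + 14/3)*114 + sqrt(-2 + 5*(9*(-1/7))) = (113/24)*114 + sqrt(-2 + 5*(-9/7)) = 2147/4 + sqrt(-2 - 45/7) = 2147/4 + sqrt(-59/7) = 2147/4 + I*sqrt(413)/7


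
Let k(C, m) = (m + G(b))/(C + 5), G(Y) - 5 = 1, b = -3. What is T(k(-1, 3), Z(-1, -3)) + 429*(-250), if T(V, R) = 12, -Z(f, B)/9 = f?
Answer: -107238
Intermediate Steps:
Z(f, B) = -9*f
G(Y) = 6 (G(Y) = 5 + 1 = 6)
k(C, m) = (6 + m)/(5 + C) (k(C, m) = (m + 6)/(C + 5) = (6 + m)/(5 + C))
T(k(-1, 3), Z(-1, -3)) + 429*(-250) = 12 + 429*(-250) = 12 - 107250 = -107238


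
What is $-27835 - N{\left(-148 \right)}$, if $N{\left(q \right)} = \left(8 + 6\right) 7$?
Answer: $-27933$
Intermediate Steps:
$N{\left(q \right)} = 98$ ($N{\left(q \right)} = 14 \cdot 7 = 98$)
$-27835 - N{\left(-148 \right)} = -27835 - 98 = -27933$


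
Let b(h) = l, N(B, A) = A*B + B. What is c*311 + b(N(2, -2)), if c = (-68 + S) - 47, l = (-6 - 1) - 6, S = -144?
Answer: -80562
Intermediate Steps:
N(B, A) = B + A*B
l = -13 (l = -7 - 6 = -13)
b(h) = -13
c = -259 (c = (-68 - 144) - 47 = -212 - 47 = -259)
c*311 + b(N(2, -2)) = -259*311 - 13 = -80549 - 13 = -80562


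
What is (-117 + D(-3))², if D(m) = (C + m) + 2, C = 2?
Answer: 13456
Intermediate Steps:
D(m) = 4 + m (D(m) = (2 + m) + 2 = 4 + m)
(-117 + D(-3))² = (-117 + (4 - 3))² = (-117 + 1)² = (-116)² = 13456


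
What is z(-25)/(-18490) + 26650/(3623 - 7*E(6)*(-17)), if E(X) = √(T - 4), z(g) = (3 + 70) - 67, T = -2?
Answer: 178518477893/24427314655 - 634270*I*√6/2642219 ≈ 7.3082 - 0.58801*I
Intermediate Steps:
z(g) = 6 (z(g) = 73 - 67 = 6)
E(X) = I*√6 (E(X) = √(-2 - 4) = √(-6) = I*√6)
z(-25)/(-18490) + 26650/(3623 - 7*E(6)*(-17)) = 6/(-18490) + 26650/(3623 - 7*I*√6*(-17)) = 6*(-1/18490) + 26650/(3623 - 7*I*√6*(-17)) = -3/9245 + 26650/(3623 + 119*I*√6)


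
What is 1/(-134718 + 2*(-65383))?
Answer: -1/265484 ≈ -3.7667e-6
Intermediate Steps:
1/(-134718 + 2*(-65383)) = 1/(-134718 - 130766) = 1/(-265484) = -1/265484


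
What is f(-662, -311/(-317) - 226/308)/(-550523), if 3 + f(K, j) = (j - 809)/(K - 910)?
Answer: 63581333/14082726270536 ≈ 4.5148e-6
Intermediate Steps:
f(K, j) = -3 + (-809 + j)/(-910 + K) (f(K, j) = -3 + (j - 809)/(K - 910) = -3 + (-809 + j)/(-910 + K))
f(-662, -311/(-317) - 226/308)/(-550523) = ((1921 + (-311/(-317) - 226/308) - 3*(-662))/(-910 - 662))/(-550523) = ((1921 + (-311*(-1/317) - 226*1/308) + 1986)/(-1572))*(-1/550523) = -(1921 + (311/317 - 113/154) + 1986)/1572*(-1/550523) = -(1921 + 12073/48818 + 1986)/1572*(-1/550523) = -1/1572*190743999/48818*(-1/550523) = -63581333/25580632*(-1/550523) = 63581333/14082726270536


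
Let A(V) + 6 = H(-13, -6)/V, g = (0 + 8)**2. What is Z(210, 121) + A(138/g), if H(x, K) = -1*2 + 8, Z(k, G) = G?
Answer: 2709/23 ≈ 117.78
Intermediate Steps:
H(x, K) = 6 (H(x, K) = -2 + 8 = 6)
g = 64 (g = 8**2 = 64)
A(V) = -6 + 6/V
Z(210, 121) + A(138/g) = 121 + (-6 + 6/((138/64))) = 121 + (-6 + 6/((138*(1/64)))) = 121 + (-6 + 6/(69/32)) = 121 + (-6 + 6*(32/69)) = 121 + (-6 + 64/23) = 121 - 74/23 = 2709/23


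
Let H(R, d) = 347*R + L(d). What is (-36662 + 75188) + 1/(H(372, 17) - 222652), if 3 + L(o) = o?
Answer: 3604261403/93554 ≈ 38526.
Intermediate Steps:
L(o) = -3 + o
H(R, d) = -3 + d + 347*R (H(R, d) = 347*R + (-3 + d) = -3 + d + 347*R)
(-36662 + 75188) + 1/(H(372, 17) - 222652) = (-36662 + 75188) + 1/((-3 + 17 + 347*372) - 222652) = 38526 + 1/((-3 + 17 + 129084) - 222652) = 38526 + 1/(129098 - 222652) = 38526 + 1/(-93554) = 38526 - 1/93554 = 3604261403/93554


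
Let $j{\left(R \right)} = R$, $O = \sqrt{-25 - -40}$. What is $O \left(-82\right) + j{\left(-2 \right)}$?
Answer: $-2 - 82 \sqrt{15} \approx -319.58$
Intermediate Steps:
$O = \sqrt{15}$ ($O = \sqrt{-25 + 40} = \sqrt{15} \approx 3.873$)
$O \left(-82\right) + j{\left(-2 \right)} = \sqrt{15} \left(-82\right) - 2 = - 82 \sqrt{15} - 2 = -2 - 82 \sqrt{15}$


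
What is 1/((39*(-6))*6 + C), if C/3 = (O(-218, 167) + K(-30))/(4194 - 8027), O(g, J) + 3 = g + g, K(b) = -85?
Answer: -3833/5379960 ≈ -0.00071246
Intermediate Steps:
O(g, J) = -3 + 2*g (O(g, J) = -3 + (g + g) = -3 + 2*g)
C = 1572/3833 (C = 3*(((-3 + 2*(-218)) - 85)/(4194 - 8027)) = 3*(((-3 - 436) - 85)/(-3833)) = 3*((-439 - 85)*(-1/3833)) = 3*(-524*(-1/3833)) = 3*(524/3833) = 1572/3833 ≈ 0.41012)
1/((39*(-6))*6 + C) = 1/((39*(-6))*6 + 1572/3833) = 1/(-234*6 + 1572/3833) = 1/(-1404 + 1572/3833) = 1/(-5379960/3833) = -3833/5379960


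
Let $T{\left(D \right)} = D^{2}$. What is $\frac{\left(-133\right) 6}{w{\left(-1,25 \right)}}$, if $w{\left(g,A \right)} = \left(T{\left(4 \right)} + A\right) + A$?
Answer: $- \frac{133}{11} \approx -12.091$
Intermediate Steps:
$w{\left(g,A \right)} = 16 + 2 A$ ($w{\left(g,A \right)} = \left(4^{2} + A\right) + A = \left(16 + A\right) + A = 16 + 2 A$)
$\frac{\left(-133\right) 6}{w{\left(-1,25 \right)}} = \frac{\left(-133\right) 6}{16 + 2 \cdot 25} = - \frac{798}{16 + 50} = - \frac{798}{66} = \left(-798\right) \frac{1}{66} = - \frac{133}{11}$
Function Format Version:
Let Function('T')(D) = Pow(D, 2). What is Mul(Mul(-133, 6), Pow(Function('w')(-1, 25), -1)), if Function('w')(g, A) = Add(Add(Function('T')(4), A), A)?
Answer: Rational(-133, 11) ≈ -12.091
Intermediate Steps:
Function('w')(g, A) = Add(16, Mul(2, A)) (Function('w')(g, A) = Add(Add(Pow(4, 2), A), A) = Add(Add(16, A), A) = Add(16, Mul(2, A)))
Mul(Mul(-133, 6), Pow(Function('w')(-1, 25), -1)) = Mul(Mul(-133, 6), Pow(Add(16, Mul(2, 25)), -1)) = Mul(-798, Pow(Add(16, 50), -1)) = Mul(-798, Pow(66, -1)) = Mul(-798, Rational(1, 66)) = Rational(-133, 11)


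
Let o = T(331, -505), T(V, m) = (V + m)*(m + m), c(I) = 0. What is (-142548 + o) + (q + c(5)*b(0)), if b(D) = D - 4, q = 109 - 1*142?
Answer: 33159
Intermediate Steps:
q = -33 (q = 109 - 142 = -33)
b(D) = -4 + D
T(V, m) = 2*m*(V + m) (T(V, m) = (V + m)*(2*m) = 2*m*(V + m))
o = 175740 (o = 2*(-505)*(331 - 505) = 2*(-505)*(-174) = 175740)
(-142548 + o) + (q + c(5)*b(0)) = (-142548 + 175740) + (-33 + 0*(-4 + 0)) = 33192 + (-33 + 0*(-4)) = 33192 + (-33 + 0) = 33192 - 33 = 33159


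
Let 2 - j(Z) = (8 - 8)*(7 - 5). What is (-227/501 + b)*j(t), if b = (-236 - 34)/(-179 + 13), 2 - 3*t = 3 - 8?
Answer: 97588/41583 ≈ 2.3468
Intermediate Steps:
t = 7/3 (t = ⅔ - (3 - 8)/3 = ⅔ - ⅓*(-5) = ⅔ + 5/3 = 7/3 ≈ 2.3333)
j(Z) = 2 (j(Z) = 2 - (8 - 8)*(7 - 5) = 2 - 0*2 = 2 - 1*0 = 2 + 0 = 2)
b = 135/83 (b = -270/(-166) = -270*(-1/166) = 135/83 ≈ 1.6265)
(-227/501 + b)*j(t) = (-227/501 + 135/83)*2 = (48794/41583)*2 = 97588/41583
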